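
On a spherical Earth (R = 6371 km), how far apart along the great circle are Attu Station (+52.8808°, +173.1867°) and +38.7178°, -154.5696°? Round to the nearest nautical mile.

Δλ = -154.5696 − 173.1867 = -327.7563°; wrapped into (−180°, 180°]: 32.2437°.
Δφ = 38.7178 − 52.8808 = -14.1630°.
a = sin²(Δφ/2) + cos φ₁ · cos φ₂ · sin²(Δλ/2) = 0.051504.
c = 2·atan2(√a, √(1−a)) = 0.45788 rad → d = 6371·c ≈ 2917.15 km ≈ 1575.14 nmi.

1575 nmi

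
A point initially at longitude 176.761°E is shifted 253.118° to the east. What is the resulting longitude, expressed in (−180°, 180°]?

Start at +176.761°; shift +253.118° → +429.879°.
+429.879° lies outside (−180°, 180°]; subtract 360° → +69.879°.

69.879°E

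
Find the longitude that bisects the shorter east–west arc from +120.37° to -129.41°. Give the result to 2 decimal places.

+175.48°

Signed shortest Δλ from +120.37° to -129.41° is +110.22°.
Midpoint longitude = +120.37° + (+110.22°)/2 = +120.37° + 55.11° = +175.48°.
(The naïve average (+120.37 + -129.41)/2 = -4.52° is on the wrong side of the globe.)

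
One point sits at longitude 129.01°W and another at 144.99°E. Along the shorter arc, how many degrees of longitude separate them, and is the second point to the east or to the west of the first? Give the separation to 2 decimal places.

Raw difference: 144.99 − -129.01 = 274.0°.
Normalise into (−180°, 180°]: 274.0° − 360° = -86.0°.
Negative ⇒ the second point lies to the west; separation 86.00°.

86.00° west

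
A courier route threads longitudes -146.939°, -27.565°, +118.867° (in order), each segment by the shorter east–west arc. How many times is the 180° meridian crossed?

Leg 1: -146.939° → -27.565°, shortest Δλ = 119.374° (east) — does not cross 180°.
Leg 2: -27.565° → +118.867°, shortest Δλ = 146.432° (east) — does not cross 180°.
Total crossings: 0.

0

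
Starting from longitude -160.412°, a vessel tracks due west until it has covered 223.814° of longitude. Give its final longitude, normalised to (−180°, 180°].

Start at -160.412°; shift −223.814° → -384.226°.
-384.226° lies outside (−180°, 180°]; add 360° → -24.226°.

-24.226°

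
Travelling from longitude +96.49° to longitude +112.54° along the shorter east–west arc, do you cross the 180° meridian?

No

Signed shortest Δλ = ((112.54 − 96.49 + 180) mod 360) − 180 = 16.05°.
Going east by 16.05° from +96.49° reaches +112.54° without touching 180°.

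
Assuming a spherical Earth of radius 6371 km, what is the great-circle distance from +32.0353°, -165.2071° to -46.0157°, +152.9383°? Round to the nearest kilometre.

Δλ = 152.9383 − -165.2071 = 318.1454°; wrapped into (−180°, 180°]: -41.8546°.
Δφ = -46.0157 − 32.0353 = -78.0510°.
a = sin²(Δφ/2) + cos φ₁ · cos φ₂ · sin²(Δλ/2) = 0.471587.
c = 2·atan2(√a, √(1−a)) = 1.51394 rad → d = 6371·c ≈ 9645.31 km.

9645 km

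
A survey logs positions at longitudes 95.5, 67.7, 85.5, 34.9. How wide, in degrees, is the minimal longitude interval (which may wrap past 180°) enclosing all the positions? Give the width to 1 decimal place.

60.6°

Sort the longitudes: +34.9°, +67.7°, +85.5°, +95.5°.
Eastward gaps between consecutive values (wrapping around): 32.8°, 17.8°, 10.0°, 299.4°.
Largest gap = 299.4° ⇒ minimal covering band is its complement: 360° − 299.4° = 60.6°.
Band runs from +34.9° eastward to +95.5°.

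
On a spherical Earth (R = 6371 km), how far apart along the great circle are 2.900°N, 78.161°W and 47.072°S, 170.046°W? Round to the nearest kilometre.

Δλ = -170.046 − -78.161 = -91.885°.
Δφ = -47.072 − 2.900 = -49.972°.
a = sin²(Δφ/2) + cos φ₁ · cos φ₂ · sin²(Δλ/2) = 0.529710.
c = 2·atan2(√a, √(1−a)) = 1.63025 rad → d = 6371·c ≈ 10386.33 km.

10386 km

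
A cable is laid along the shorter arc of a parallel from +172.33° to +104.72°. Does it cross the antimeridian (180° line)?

Signed shortest Δλ = ((104.72 − 172.33 + 180) mod 360) − 180 = -67.61°.
Going west by 67.61° from +172.33° reaches +104.72° without touching 180°.

No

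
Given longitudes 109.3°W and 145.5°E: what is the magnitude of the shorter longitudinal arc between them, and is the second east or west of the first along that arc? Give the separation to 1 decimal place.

105.2° west

Raw difference: 145.5 − -109.3 = 254.8°.
Normalise into (−180°, 180°]: 254.8° − 360° = -105.2°.
Negative ⇒ the second point lies to the west; separation 105.2°.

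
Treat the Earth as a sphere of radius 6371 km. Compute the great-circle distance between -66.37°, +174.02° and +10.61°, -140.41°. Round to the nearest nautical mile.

5034 nmi

Δλ = -140.41 − 174.02 = -314.43°; wrapped into (−180°, 180°]: 45.57°.
Δφ = 10.61 − -66.37 = 76.98°.
a = sin²(Δφ/2) + cos φ₁ · cos φ₂ · sin²(Δλ/2) = 0.446443.
c = 2·atan2(√a, √(1−a)) = 1.46348 rad → d = 6371·c ≈ 9323.81 km ≈ 5034.46 nmi.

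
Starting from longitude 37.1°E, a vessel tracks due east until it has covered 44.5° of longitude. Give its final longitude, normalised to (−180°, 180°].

81.6°E

Start at +37.1°; shift +44.5° → +81.6°.
+81.6° already lies in (−180°, 180°].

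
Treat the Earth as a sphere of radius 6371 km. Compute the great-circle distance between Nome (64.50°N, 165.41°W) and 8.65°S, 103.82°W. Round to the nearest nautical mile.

5174 nmi

Δλ = -103.82 − -165.41 = 61.59°.
Δφ = -8.65 − 64.50 = -73.15°.
a = sin²(Δφ/2) + cos φ₁ · cos φ₂ · sin²(Δλ/2) = 0.466625.
c = 2·atan2(√a, √(1−a)) = 1.50400 rad → d = 6371·c ≈ 9581.96 km ≈ 5173.84 nmi.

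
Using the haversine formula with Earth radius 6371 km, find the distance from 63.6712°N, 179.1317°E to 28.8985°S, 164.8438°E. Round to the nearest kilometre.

Δλ = 164.8438 − 179.1317 = -14.2879°.
Δφ = -28.8985 − 63.6712 = -92.5697°.
a = sin²(Δφ/2) + cos φ₁ · cos φ₂ · sin²(Δλ/2) = 0.528423.
c = 2·atan2(√a, √(1−a)) = 1.62767 rad → d = 6371·c ≈ 10369.90 km.

10370 km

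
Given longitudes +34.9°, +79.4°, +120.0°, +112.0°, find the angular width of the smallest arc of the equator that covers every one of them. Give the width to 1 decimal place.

Sort the longitudes: +34.9°, +79.4°, +112.0°, +120.0°.
Eastward gaps between consecutive values (wrapping around): 44.5°, 32.6°, 8.0°, 274.9°.
Largest gap = 274.9° ⇒ minimal covering band is its complement: 360° − 274.9° = 85.1°.
Band runs from +34.9° eastward to +120.0°.

85.1°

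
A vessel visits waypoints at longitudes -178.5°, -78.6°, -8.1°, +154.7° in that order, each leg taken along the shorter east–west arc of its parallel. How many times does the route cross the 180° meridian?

0

Leg 1: -178.5° → -78.6°, shortest Δλ = 99.9° (east) — does not cross 180°.
Leg 2: -78.6° → -8.1°, shortest Δλ = 70.5° (east) — does not cross 180°.
Leg 3: -8.1° → +154.7°, shortest Δλ = 162.8° (east) — does not cross 180°.
Total crossings: 0.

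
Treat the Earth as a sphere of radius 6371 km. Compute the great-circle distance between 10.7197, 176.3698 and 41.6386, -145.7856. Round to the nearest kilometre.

5037 km

Δλ = -145.7856 − 176.3698 = -322.1554°; wrapped into (−180°, 180°]: 37.8446°.
Δφ = 41.6386 − 10.7197 = 30.9189°.
a = sin²(Δφ/2) + cos φ₁ · cos φ₂ · sin²(Δλ/2) = 0.148273.
c = 2·atan2(√a, √(1−a)) = 0.79055 rad → d = 6371·c ≈ 5036.60 km.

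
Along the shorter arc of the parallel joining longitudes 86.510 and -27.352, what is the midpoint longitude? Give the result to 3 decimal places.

+29.579°

Signed shortest Δλ from +86.510° to -27.352° is -113.862°.
Midpoint longitude = +86.510° + (-113.862°)/2 = +86.510° − 56.931° = +29.579°.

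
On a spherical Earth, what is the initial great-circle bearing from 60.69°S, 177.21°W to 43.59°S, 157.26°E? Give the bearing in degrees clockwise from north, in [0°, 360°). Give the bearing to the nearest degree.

Δλ = 157.26 − -177.21 = 334.47°; wrapped into (−180°, 180°]: -25.53°.
θ = atan2( sin Δλ · cos φ₂ , cos φ₁ · sin φ₂ − sin φ₁ · cos φ₂ · cos Δλ )
  = atan2(-0.31216, 0.23237) = -53.336° → normalised to [0°, 360°): 306.664°.

307°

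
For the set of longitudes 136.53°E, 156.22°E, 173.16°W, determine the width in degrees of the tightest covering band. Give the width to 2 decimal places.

50.31°

Sort the longitudes: -173.16°, +136.53°, +156.22°.
Eastward gaps between consecutive values (wrapping around): 309.69°, 19.69°, 30.62°.
Largest gap = 309.69° ⇒ minimal covering band is its complement: 360° − 309.69° = 50.31°.
Band runs from +136.53° eastward to -173.16°, crossing the antimeridian.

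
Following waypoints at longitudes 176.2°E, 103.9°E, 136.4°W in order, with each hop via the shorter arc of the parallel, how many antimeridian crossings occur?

Leg 1: +176.2° → +103.9°, shortest Δλ = -72.3° (west) — does not cross 180°.
Leg 2: +103.9° → -136.4°, shortest Δλ = 119.7° (east) — crosses 180°.
Total crossings: 1.

1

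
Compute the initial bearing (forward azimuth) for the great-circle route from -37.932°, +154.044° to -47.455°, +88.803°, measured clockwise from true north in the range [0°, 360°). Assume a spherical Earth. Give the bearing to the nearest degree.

236°

Δλ = 88.803 − 154.044 = -65.241°.
θ = atan2( sin Δλ · cos φ₂ , cos φ₁ · sin φ₂ − sin φ₁ · cos φ₂ · cos Δλ )
  = atan2(-0.61401, -0.40702) = -123.540° → normalised to [0°, 360°): 236.460°.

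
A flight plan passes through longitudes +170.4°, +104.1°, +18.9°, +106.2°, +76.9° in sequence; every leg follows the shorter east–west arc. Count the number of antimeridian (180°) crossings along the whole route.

Leg 1: +170.4° → +104.1°, shortest Δλ = -66.3° (west) — does not cross 180°.
Leg 2: +104.1° → +18.9°, shortest Δλ = -85.2° (west) — does not cross 180°.
Leg 3: +18.9° → +106.2°, shortest Δλ = 87.3° (east) — does not cross 180°.
Leg 4: +106.2° → +76.9°, shortest Δλ = -29.3° (west) — does not cross 180°.
Total crossings: 0.

0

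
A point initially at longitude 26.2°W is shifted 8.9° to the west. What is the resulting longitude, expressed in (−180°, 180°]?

35.1°W

Start at -26.2°; shift −8.9° → -35.1°.
-35.1° already lies in (−180°, 180°].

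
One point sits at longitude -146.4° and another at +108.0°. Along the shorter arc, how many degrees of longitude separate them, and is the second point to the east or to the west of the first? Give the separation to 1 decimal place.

105.6° west

Raw difference: 108.0 − -146.4 = 254.4°.
Normalise into (−180°, 180°]: 254.4° − 360° = -105.6°.
Negative ⇒ the second point lies to the west; separation 105.6°.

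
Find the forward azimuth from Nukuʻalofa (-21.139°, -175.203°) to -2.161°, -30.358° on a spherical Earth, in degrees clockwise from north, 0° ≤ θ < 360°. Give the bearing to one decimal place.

Δλ = -30.358 − -175.203 = 144.845°.
θ = atan2( sin Δλ · cos φ₂ , cos φ₁ · sin φ₂ − sin φ₁ · cos φ₂ · cos Δλ )
  = atan2(0.57538, -0.32981) = 119.822° → normalised to [0°, 360°): 119.822°.

119.8°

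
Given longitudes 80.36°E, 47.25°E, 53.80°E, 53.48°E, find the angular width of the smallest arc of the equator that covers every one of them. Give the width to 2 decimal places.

Sort the longitudes: +47.25°, +53.48°, +53.80°, +80.36°.
Eastward gaps between consecutive values (wrapping around): 6.23°, 0.32°, 26.56°, 326.89°.
Largest gap = 326.89° ⇒ minimal covering band is its complement: 360° − 326.89° = 33.11°.
Band runs from +47.25° eastward to +80.36°.

33.11°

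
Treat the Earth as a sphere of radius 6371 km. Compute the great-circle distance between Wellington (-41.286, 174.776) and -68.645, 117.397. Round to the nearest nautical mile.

2423 nmi

Δλ = 117.397 − 174.776 = -57.379°.
Δφ = -68.645 − -41.286 = -27.359°.
a = sin²(Δφ/2) + cos φ₁ · cos φ₂ · sin²(Δλ/2) = 0.118988.
c = 2·atan2(√a, √(1−a)) = 0.70436 rad → d = 6371·c ≈ 4487.50 km ≈ 2423.06 nmi.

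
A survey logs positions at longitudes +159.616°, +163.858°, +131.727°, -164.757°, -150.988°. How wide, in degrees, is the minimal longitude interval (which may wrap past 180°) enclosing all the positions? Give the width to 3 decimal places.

Sort the longitudes: -164.757°, -150.988°, +131.727°, +159.616°, +163.858°.
Eastward gaps between consecutive values (wrapping around): 13.769°, 282.715°, 27.889°, 4.242°, 31.385°.
Largest gap = 282.715° ⇒ minimal covering band is its complement: 360° − 282.715° = 77.285°.
Band runs from +131.727° eastward to -150.988°, crossing the antimeridian.

77.285°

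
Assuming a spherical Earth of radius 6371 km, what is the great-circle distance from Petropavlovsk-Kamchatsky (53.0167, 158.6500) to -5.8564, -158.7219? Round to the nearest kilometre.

Δλ = -158.7219 − 158.6500 = -317.3719°; wrapped into (−180°, 180°]: 42.6281°.
Δφ = -5.8564 − 53.0167 = -58.8731°.
a = sin²(Δφ/2) + cos φ₁ · cos φ₂ · sin²(Δλ/2) = 0.320597.
c = 2·atan2(√a, √(1−a)) = 1.20381 rad → d = 6371·c ≈ 7669.46 km.

7669 km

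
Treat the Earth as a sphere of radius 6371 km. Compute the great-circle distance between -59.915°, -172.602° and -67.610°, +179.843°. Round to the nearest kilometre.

931 km

Δλ = 179.843 − -172.602 = 352.445°; wrapped into (−180°, 180°]: -7.555°.
Δφ = -67.610 − -59.915 = -7.695°.
a = sin²(Δφ/2) + cos φ₁ · cos φ₂ · sin²(Δλ/2) = 0.005331.
c = 2·atan2(√a, √(1−a)) = 0.14616 rad → d = 6371·c ≈ 931.20 km.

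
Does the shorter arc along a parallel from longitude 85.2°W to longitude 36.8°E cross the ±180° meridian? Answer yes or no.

No

Signed shortest Δλ = ((36.8 − -85.2 + 180) mod 360) − 180 = 122.0°.
Going east by 122.0° from -85.2° reaches +36.8° without touching 180°.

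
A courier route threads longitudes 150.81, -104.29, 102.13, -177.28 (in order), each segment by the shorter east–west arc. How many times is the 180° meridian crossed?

3

Leg 1: +150.81° → -104.29°, shortest Δλ = 104.9° (east) — crosses 180°.
Leg 2: -104.29° → +102.13°, shortest Δλ = -153.58° (west) — crosses 180°.
Leg 3: +102.13° → -177.28°, shortest Δλ = 80.59° (east) — crosses 180°.
Total crossings: 3.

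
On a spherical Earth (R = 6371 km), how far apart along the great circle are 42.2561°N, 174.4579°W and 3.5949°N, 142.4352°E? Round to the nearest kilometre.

Δλ = 142.4352 − -174.4579 = 316.8931°; wrapped into (−180°, 180°]: -43.1069°.
Δφ = 3.5949 − 42.2561 = -38.6612°.
a = sin²(Δφ/2) + cos φ₁ · cos φ₂ · sin²(Δλ/2) = 0.209267.
c = 2·atan2(√a, √(1−a)) = 0.95027 rad → d = 6371·c ≈ 6054.15 km.

6054 km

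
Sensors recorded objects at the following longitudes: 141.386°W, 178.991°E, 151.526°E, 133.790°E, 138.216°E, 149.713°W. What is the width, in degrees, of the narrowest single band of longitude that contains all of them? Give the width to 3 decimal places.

84.824°

Sort the longitudes: -149.713°, -141.386°, +133.790°, +138.216°, +151.526°, +178.991°.
Eastward gaps between consecutive values (wrapping around): 8.327°, 275.176°, 4.426°, 13.310°, 27.465°, 31.296°.
Largest gap = 275.176° ⇒ minimal covering band is its complement: 360° − 275.176° = 84.824°.
Band runs from +133.790° eastward to -141.386°, crossing the antimeridian.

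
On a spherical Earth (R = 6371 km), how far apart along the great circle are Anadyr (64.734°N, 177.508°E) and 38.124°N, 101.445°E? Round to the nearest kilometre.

Δλ = 101.445 − 177.508 = -76.063°.
Δφ = 38.124 − 64.734 = -26.610°.
a = sin²(Δφ/2) + cos φ₁ · cos φ₂ · sin²(Δλ/2) = 0.180411.
c = 2·atan2(√a, √(1−a)) = 0.87737 rad → d = 6371·c ≈ 5589.71 km.

5590 km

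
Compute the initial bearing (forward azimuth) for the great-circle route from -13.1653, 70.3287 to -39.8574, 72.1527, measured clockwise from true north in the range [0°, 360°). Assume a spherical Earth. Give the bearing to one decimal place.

176.9°

Δλ = 72.1527 − 70.3287 = 1.8240°.
θ = atan2( sin Δλ · cos φ₂ , cos φ₁ · sin φ₂ − sin φ₁ · cos φ₂ · cos Δλ )
  = atan2(0.02443, -0.44928) = 176.887° → normalised to [0°, 360°): 176.887°.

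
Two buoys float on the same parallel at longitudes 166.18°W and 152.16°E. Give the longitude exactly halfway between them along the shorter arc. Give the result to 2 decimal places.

172.99°E

Signed shortest Δλ from -166.18° to +152.16° is -41.66°.
Midpoint longitude = -166.18° + (-41.66°)/2 = -166.18° − 20.83° = -187.01°.
Normalise into (−180°, 180°]: +172.99°.
(The naïve average (-166.18 + +152.16)/2 = -7.01° is on the wrong side of the globe.)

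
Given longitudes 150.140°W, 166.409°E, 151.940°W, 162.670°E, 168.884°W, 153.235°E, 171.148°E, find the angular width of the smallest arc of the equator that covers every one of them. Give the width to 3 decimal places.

Sort the longitudes: -168.884°, -151.940°, -150.140°, +153.235°, +162.670°, +166.409°, +171.148°.
Eastward gaps between consecutive values (wrapping around): 16.944°, 1.800°, 303.375°, 9.435°, 3.739°, 4.739°, 19.968°.
Largest gap = 303.375° ⇒ minimal covering band is its complement: 360° − 303.375° = 56.625°.
Band runs from +153.235° eastward to -150.140°, crossing the antimeridian.

56.625°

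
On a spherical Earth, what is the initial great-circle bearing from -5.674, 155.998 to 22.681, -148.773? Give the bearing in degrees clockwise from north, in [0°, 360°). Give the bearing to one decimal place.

Δλ = -148.773 − 155.998 = -304.771°; wrapped into (−180°, 180°]: 55.229°.
θ = atan2( sin Δλ · cos φ₂ , cos φ₁ · sin φ₂ − sin φ₁ · cos φ₂ · cos Δλ )
  = atan2(0.75791, 0.43573) = 60.105° → normalised to [0°, 360°): 60.105°.

60.1°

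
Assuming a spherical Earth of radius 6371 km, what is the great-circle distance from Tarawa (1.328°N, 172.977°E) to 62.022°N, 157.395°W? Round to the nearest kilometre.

7189 km

Δλ = -157.395 − 172.977 = -330.372°; wrapped into (−180°, 180°]: 29.628°.
Δφ = 62.022 − 1.328 = 60.694°.
a = sin²(Δφ/2) + cos φ₁ · cos φ₂ · sin²(Δλ/2) = 0.285924.
c = 2·atan2(√a, √(1−a)) = 1.12835 rad → d = 6371·c ≈ 7188.71 km.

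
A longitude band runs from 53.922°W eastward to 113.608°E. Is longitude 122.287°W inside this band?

Band width going east from -53.922° to +113.608°: ((113.608 − -53.922) mod 360) = 167.530°.
Offset of -122.287° east of the west edge: ((-122.287 − -53.922) mod 360) = 291.635°.
291.635° > 167.530° ⇒ outside.

No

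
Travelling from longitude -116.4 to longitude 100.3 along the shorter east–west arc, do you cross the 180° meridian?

Naïve |100.3 − -116.4| = 216.7° > 180°, so the shorter arc goes the other way round — across 180°.
Signed shortest Δλ = ((100.3 − -116.4 + 180) mod 360) − 180 = -143.3°.
Going west by 143.3° from -116.4° passes through 180° before reaching +100.3°.

Yes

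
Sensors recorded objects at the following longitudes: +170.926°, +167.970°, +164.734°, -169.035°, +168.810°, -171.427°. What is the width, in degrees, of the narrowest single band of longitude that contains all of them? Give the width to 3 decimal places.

26.231°

Sort the longitudes: -171.427°, -169.035°, +164.734°, +167.970°, +168.810°, +170.926°.
Eastward gaps between consecutive values (wrapping around): 2.392°, 333.769°, 3.236°, 0.840°, 2.116°, 17.647°.
Largest gap = 333.769° ⇒ minimal covering band is its complement: 360° − 333.769° = 26.231°.
Band runs from +164.734° eastward to -169.035°, crossing the antimeridian.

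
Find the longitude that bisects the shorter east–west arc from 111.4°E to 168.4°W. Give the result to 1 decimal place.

Signed shortest Δλ from +111.4° to -168.4° is +80.2°.
Midpoint longitude = +111.4° + (+80.2°)/2 = +111.4° + 40.1° = +151.5°.
(The naïve average (+111.4 + -168.4)/2 = -28.5° is on the wrong side of the globe.)

151.5°E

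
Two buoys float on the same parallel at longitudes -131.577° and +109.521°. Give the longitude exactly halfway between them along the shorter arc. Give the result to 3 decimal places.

+168.972°

Signed shortest Δλ from -131.577° to +109.521° is -118.902°.
Midpoint longitude = -131.577° + (-118.902°)/2 = -131.577° − 59.451° = -191.028°.
Normalise into (−180°, 180°]: +168.972°.
(The naïve average (-131.577 + +109.521)/2 = -11.028° is on the wrong side of the globe.)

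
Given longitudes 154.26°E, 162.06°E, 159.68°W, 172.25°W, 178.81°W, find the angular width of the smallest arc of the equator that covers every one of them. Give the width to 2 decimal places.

46.06°

Sort the longitudes: -178.81°, -172.25°, -159.68°, +154.26°, +162.06°.
Eastward gaps between consecutive values (wrapping around): 6.56°, 12.57°, 313.94°, 7.80°, 19.13°.
Largest gap = 313.94° ⇒ minimal covering band is its complement: 360° − 313.94° = 46.06°.
Band runs from +154.26° eastward to -159.68°, crossing the antimeridian.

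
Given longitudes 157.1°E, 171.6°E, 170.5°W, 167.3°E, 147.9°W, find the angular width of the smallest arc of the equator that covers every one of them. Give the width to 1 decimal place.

55.0°

Sort the longitudes: -170.5°, -147.9°, +157.1°, +167.3°, +171.6°.
Eastward gaps between consecutive values (wrapping around): 22.6°, 305.0°, 10.2°, 4.3°, 17.9°.
Largest gap = 305.0° ⇒ minimal covering band is its complement: 360° − 305.0° = 55.0°.
Band runs from +157.1° eastward to -147.9°, crossing the antimeridian.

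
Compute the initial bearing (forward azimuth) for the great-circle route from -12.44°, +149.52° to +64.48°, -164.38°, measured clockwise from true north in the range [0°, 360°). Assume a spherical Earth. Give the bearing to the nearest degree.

18°

Δλ = -164.38 − 149.52 = -313.90°; wrapped into (−180°, 180°]: 46.10°.
θ = atan2( sin Δλ · cos φ₂ , cos φ₁ · sin φ₂ − sin φ₁ · cos φ₂ · cos Δλ )
  = atan2(0.31043, 0.94560) = 18.175° → normalised to [0°, 360°): 18.175°.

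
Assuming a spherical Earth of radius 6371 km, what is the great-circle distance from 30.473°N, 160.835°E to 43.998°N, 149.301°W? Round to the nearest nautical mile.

Δλ = -149.301 − 160.835 = -310.136°; wrapped into (−180°, 180°]: 49.864°.
Δφ = 43.998 − 30.473 = 13.525°.
a = sin²(Δφ/2) + cos φ₁ · cos φ₂ · sin²(Δλ/2) = 0.124038.
c = 2·atan2(√a, √(1−a)) = 0.71982 rad → d = 6371·c ≈ 4585.98 km ≈ 2476.23 nmi.

2476 nmi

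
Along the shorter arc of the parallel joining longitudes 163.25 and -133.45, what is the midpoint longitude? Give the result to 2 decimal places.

Signed shortest Δλ from +163.25° to -133.45° is +63.30°.
Midpoint longitude = +163.25° + (+63.30°)/2 = +163.25° + 31.65° = +194.90°.
Normalise into (−180°, 180°]: -165.10°.
(The naïve average (+163.25 + -133.45)/2 = 14.9° is on the wrong side of the globe.)

-165.10°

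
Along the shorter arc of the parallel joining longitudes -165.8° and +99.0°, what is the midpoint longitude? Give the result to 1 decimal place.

+146.6°

Signed shortest Δλ from -165.8° to +99.0° is -95.2°.
Midpoint longitude = -165.8° + (-95.2°)/2 = -165.8° − 47.6° = -213.4°.
Normalise into (−180°, 180°]: +146.6°.
(The naïve average (-165.8 + +99.0)/2 = -33.4° is on the wrong side of the globe.)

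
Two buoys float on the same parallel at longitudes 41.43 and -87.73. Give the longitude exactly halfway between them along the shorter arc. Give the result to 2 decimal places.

-23.15°

Signed shortest Δλ from +41.43° to -87.73° is -129.16°.
Midpoint longitude = +41.43° + (-129.16°)/2 = +41.43° − 64.58° = -23.15°.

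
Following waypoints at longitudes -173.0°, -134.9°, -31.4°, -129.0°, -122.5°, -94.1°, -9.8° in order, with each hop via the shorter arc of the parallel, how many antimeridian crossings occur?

0

Leg 1: -173.0° → -134.9°, shortest Δλ = 38.1° (east) — does not cross 180°.
Leg 2: -134.9° → -31.4°, shortest Δλ = 103.5° (east) — does not cross 180°.
Leg 3: -31.4° → -129.0°, shortest Δλ = -97.6° (west) — does not cross 180°.
Leg 4: -129.0° → -122.5°, shortest Δλ = 6.5° (east) — does not cross 180°.
Leg 5: -122.5° → -94.1°, shortest Δλ = 28.4° (east) — does not cross 180°.
Leg 6: -94.1° → -9.8°, shortest Δλ = 84.3° (east) — does not cross 180°.
Total crossings: 0.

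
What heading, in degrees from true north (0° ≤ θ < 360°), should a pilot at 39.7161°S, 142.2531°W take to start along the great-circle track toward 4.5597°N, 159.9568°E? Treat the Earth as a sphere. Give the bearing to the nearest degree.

295°

Δλ = 159.9568 − -142.2531 = 302.2099°; wrapped into (−180°, 180°]: -57.7901°.
θ = atan2( sin Δλ · cos φ₂ , cos φ₁ · sin φ₂ − sin φ₁ · cos φ₂ · cos Δλ )
  = atan2(-0.84342, 0.40067) = -64.590° → normalised to [0°, 360°): 295.410°.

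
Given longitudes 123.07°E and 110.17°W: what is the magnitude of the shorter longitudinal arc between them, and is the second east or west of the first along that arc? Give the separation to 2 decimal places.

126.76° east

Raw difference: -110.17 − 123.07 = -233.24°.
Normalise into (−180°, 180°]: -233.24° + 360° = 126.76°.
Positive ⇒ the second point lies to the east; separation 126.76°.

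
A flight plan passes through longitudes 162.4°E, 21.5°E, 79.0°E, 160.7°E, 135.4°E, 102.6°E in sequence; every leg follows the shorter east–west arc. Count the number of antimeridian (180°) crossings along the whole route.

Leg 1: +162.4° → +21.5°, shortest Δλ = -140.9° (west) — does not cross 180°.
Leg 2: +21.5° → +79.0°, shortest Δλ = 57.5° (east) — does not cross 180°.
Leg 3: +79.0° → +160.7°, shortest Δλ = 81.7° (east) — does not cross 180°.
Leg 4: +160.7° → +135.4°, shortest Δλ = -25.3° (west) — does not cross 180°.
Leg 5: +135.4° → +102.6°, shortest Δλ = -32.8° (west) — does not cross 180°.
Total crossings: 0.

0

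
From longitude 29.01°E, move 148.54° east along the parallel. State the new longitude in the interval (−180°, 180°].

Start at +29.01°; shift +148.54° → +177.55°.
+177.55° already lies in (−180°, 180°].

177.55°E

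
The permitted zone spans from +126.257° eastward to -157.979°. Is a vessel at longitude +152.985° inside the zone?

Band width going east from +126.257° to -157.979°: ((-157.979 − 126.257) mod 360) = 75.764°.
Offset of +152.985° east of the west edge: ((152.985 − 126.257) mod 360) = 26.728°.
26.728° ≤ 75.764° ⇒ inside.

Yes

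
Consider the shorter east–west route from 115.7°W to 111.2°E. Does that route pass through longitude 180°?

Naïve |111.2 − -115.7| = 226.9° > 180°, so the shorter arc goes the other way round — across 180°.
Signed shortest Δλ = ((111.2 − -115.7 + 180) mod 360) − 180 = -133.1°.
Going west by 133.1° from -115.7° passes through 180° before reaching +111.2°.

Yes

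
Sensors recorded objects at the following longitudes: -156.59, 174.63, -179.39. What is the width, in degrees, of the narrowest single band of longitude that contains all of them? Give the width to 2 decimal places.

Sort the longitudes: -179.39°, -156.59°, +174.63°.
Eastward gaps between consecutive values (wrapping around): 22.80°, 331.22°, 5.98°.
Largest gap = 331.22° ⇒ minimal covering band is its complement: 360° − 331.22° = 28.78°.
Band runs from +174.63° eastward to -156.59°, crossing the antimeridian.

28.78°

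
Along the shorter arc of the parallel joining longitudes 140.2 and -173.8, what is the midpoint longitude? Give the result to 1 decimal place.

+163.2°

Signed shortest Δλ from +140.2° to -173.8° is +46.0°.
Midpoint longitude = +140.2° + (+46.0°)/2 = +140.2° + 23.0° = +163.2°.
(The naïve average (+140.2 + -173.8)/2 = -16.8° is on the wrong side of the globe.)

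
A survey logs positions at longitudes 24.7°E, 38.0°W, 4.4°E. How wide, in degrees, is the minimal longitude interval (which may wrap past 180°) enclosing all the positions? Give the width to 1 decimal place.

Sort the longitudes: -38.0°, +4.4°, +24.7°.
Eastward gaps between consecutive values (wrapping around): 42.4°, 20.3°, 297.3°.
Largest gap = 297.3° ⇒ minimal covering band is its complement: 360° − 297.3° = 62.7°.
Band runs from -38.0° eastward to +24.7°.

62.7°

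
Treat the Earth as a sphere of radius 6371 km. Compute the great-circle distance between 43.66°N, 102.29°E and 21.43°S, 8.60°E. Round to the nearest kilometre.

11919 km

Δλ = 8.60 − 102.29 = -93.69°.
Δφ = -21.43 − 43.66 = -65.09°.
a = sin²(Δφ/2) + cos φ₁ · cos φ₂ · sin²(Δλ/2) = 0.647790.
c = 2·atan2(√a, √(1−a)) = 1.87086 rad → d = 6371·c ≈ 11919.24 km.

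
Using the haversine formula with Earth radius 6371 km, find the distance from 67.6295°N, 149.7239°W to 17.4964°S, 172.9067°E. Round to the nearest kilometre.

Δλ = 172.9067 − -149.7239 = 322.6306°; wrapped into (−180°, 180°]: -37.3694°.
Δφ = -17.4964 − 67.6295 = -85.1259°.
a = sin²(Δφ/2) + cos φ₁ · cos φ₂ · sin²(Δλ/2) = 0.494770.
c = 2·atan2(√a, √(1−a)) = 1.56034 rad → d = 6371·c ≈ 9940.90 km.

9941 km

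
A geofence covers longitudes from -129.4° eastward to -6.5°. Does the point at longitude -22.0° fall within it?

Yes

Band width going east from -129.4° to -6.5°: ((-6.5 − -129.4) mod 360) = 122.9°.
Offset of -22.0° east of the west edge: ((-22.0 − -129.4) mod 360) = 107.4°.
107.4° ≤ 122.9° ⇒ inside.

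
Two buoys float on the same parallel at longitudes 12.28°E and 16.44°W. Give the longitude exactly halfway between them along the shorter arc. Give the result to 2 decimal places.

2.08°W

Signed shortest Δλ from +12.28° to -16.44° is -28.72°.
Midpoint longitude = +12.28° + (-28.72°)/2 = +12.28° − 14.36° = -2.08°.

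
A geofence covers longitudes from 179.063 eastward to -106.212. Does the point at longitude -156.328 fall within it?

Band width going east from +179.063° to -106.212°: ((-106.212 − 179.063) mod 360) = 74.725°.
Offset of -156.328° east of the west edge: ((-156.328 − 179.063) mod 360) = 24.609°.
24.609° ≤ 74.725° ⇒ inside.

Yes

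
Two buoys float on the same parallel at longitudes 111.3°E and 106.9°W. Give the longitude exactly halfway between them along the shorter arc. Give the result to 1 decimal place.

Signed shortest Δλ from +111.3° to -106.9° is +141.8°.
Midpoint longitude = +111.3° + (+141.8°)/2 = +111.3° + 70.9° = +182.2°.
Normalise into (−180°, 180°]: -177.8°.
(The naïve average (+111.3 + -106.9)/2 = 2.2° is on the wrong side of the globe.)

177.8°W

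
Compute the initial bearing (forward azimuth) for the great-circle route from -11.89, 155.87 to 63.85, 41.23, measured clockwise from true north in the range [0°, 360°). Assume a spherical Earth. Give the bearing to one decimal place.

334.5°

Δλ = 41.23 − 155.87 = -114.64°.
θ = atan2( sin Δλ · cos φ₂ , cos φ₁ · sin φ₂ − sin φ₁ · cos φ₂ · cos Δλ )
  = atan2(-0.40059, 0.84053) = -25.482° → normalised to [0°, 360°): 334.518°.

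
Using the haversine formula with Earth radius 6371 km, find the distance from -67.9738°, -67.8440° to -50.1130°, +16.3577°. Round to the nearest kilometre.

4742 km

Δλ = 16.3577 − -67.8440 = 84.2017°.
Δφ = -50.1130 − -67.9738 = 17.8608°.
a = sin²(Δφ/2) + cos φ₁ · cos φ₂ · sin²(Δλ/2) = 0.132198.
c = 2·atan2(√a, √(1−a)) = 0.74424 rad → d = 6371·c ≈ 4741.55 km.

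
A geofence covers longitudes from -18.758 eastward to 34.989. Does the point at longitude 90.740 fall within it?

Band width going east from -18.758° to +34.989°: ((34.989 − -18.758) mod 360) = 53.747°.
Offset of +90.740° east of the west edge: ((90.740 − -18.758) mod 360) = 109.498°.
109.498° > 53.747° ⇒ outside.

No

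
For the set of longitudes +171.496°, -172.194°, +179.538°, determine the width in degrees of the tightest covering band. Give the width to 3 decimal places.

Sort the longitudes: -172.194°, +171.496°, +179.538°.
Eastward gaps between consecutive values (wrapping around): 343.690°, 8.042°, 8.268°.
Largest gap = 343.690° ⇒ minimal covering band is its complement: 360° − 343.690° = 16.310°.
Band runs from +171.496° eastward to -172.194°, crossing the antimeridian.

16.310°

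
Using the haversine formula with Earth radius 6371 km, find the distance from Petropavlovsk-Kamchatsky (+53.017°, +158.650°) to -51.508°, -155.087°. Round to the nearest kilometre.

Δλ = -155.087 − 158.650 = -313.737°; wrapped into (−180°, 180°]: 46.263°.
Δφ = -51.508 − 53.017 = -104.525°.
a = sin²(Δφ/2) + cos φ₁ · cos φ₂ · sin²(Δλ/2) = 0.683185.
c = 2·atan2(√a, √(1−a)) = 1.94590 rad → d = 6371·c ≈ 12397.33 km.

12397 km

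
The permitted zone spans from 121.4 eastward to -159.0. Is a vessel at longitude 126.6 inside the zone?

Band width going east from +121.4° to -159.0°: ((-159.0 − 121.4) mod 360) = 79.6°.
Offset of +126.6° east of the west edge: ((126.6 − 121.4) mod 360) = 5.2°.
5.2° ≤ 79.6° ⇒ inside.

Yes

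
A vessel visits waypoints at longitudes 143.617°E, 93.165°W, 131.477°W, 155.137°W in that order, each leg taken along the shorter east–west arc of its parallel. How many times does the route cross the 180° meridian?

1

Leg 1: +143.617° → -93.165°, shortest Δλ = 123.218° (east) — crosses 180°.
Leg 2: -93.165° → -131.477°, shortest Δλ = -38.312° (west) — does not cross 180°.
Leg 3: -131.477° → -155.137°, shortest Δλ = -23.66° (west) — does not cross 180°.
Total crossings: 1.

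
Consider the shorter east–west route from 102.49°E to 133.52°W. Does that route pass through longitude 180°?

Naïve |-133.52 − 102.49| = 236.01° > 180°, so the shorter arc goes the other way round — across 180°.
Signed shortest Δλ = ((-133.52 − 102.49 + 180) mod 360) − 180 = 123.99°.
Going east by 123.99° from +102.49° passes through 180° before reaching -133.52°.

Yes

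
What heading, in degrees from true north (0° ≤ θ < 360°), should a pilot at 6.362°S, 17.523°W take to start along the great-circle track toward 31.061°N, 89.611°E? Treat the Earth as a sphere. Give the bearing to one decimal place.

59.4°

Δλ = 89.611 − -17.523 = 107.134°.
θ = atan2( sin Δλ · cos φ₂ , cos φ₁ · sin φ₂ − sin φ₁ · cos φ₂ · cos Δλ )
  = atan2(0.81860, 0.48481) = 59.364° → normalised to [0°, 360°): 59.364°.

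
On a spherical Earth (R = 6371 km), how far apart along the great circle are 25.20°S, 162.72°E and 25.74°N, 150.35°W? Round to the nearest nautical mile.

Δλ = -150.35 − 162.72 = -313.07°; wrapped into (−180°, 180°]: 46.93°.
Δφ = 25.74 − -25.20 = 50.94°.
a = sin²(Δφ/2) + cos φ₁ · cos φ₂ · sin²(Δλ/2) = 0.314162.
c = 2·atan2(√a, √(1−a)) = 1.18998 rad → d = 6371·c ≈ 7581.38 km ≈ 4093.62 nmi.

4094 nmi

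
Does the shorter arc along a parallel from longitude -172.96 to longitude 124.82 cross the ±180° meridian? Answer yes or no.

Yes

Naïve |124.82 − -172.96| = 297.78° > 180°, so the shorter arc goes the other way round — across 180°.
Signed shortest Δλ = ((124.82 − -172.96 + 180) mod 360) − 180 = -62.22°.
Going west by 62.22° from -172.96° passes through 180° before reaching +124.82°.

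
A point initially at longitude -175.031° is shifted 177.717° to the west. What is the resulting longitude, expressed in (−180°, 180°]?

Start at -175.031°; shift −177.717° → -352.748°.
-352.748° lies outside (−180°, 180°]; add 360° → +7.252°.

+7.252°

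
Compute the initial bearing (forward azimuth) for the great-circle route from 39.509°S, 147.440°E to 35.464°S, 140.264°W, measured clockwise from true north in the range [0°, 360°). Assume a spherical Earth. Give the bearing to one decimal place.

110.5°

Δλ = -140.264 − 147.440 = -287.704°; wrapped into (−180°, 180°]: 72.296°.
θ = atan2( sin Δλ · cos φ₂ , cos φ₁ · sin φ₂ − sin φ₁ · cos φ₂ · cos Δλ )
  = atan2(0.77591, -0.29006) = 110.497° → normalised to [0°, 360°): 110.497°.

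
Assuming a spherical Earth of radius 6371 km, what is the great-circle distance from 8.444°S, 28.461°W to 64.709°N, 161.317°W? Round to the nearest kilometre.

12770 km

Δλ = -161.317 − -28.461 = -132.856°.
Δφ = 64.709 − -8.444 = 73.153°.
a = sin²(Δφ/2) + cos φ₁ · cos φ₂ · sin²(Δλ/2) = 0.710096.
c = 2·atan2(√a, √(1−a)) = 2.00445 rad → d = 6371·c ≈ 12770.37 km.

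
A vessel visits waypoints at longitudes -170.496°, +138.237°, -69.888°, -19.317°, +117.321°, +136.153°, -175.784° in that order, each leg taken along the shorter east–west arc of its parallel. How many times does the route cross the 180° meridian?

3

Leg 1: -170.496° → +138.237°, shortest Δλ = -51.267° (west) — crosses 180°.
Leg 2: +138.237° → -69.888°, shortest Δλ = 151.875° (east) — crosses 180°.
Leg 3: -69.888° → -19.317°, shortest Δλ = 50.571° (east) — does not cross 180°.
Leg 4: -19.317° → +117.321°, shortest Δλ = 136.638° (east) — does not cross 180°.
Leg 5: +117.321° → +136.153°, shortest Δλ = 18.832° (east) — does not cross 180°.
Leg 6: +136.153° → -175.784°, shortest Δλ = 48.063° (east) — crosses 180°.
Total crossings: 3.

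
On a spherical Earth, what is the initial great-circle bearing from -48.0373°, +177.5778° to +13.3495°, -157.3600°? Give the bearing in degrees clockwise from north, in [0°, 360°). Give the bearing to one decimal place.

Δλ = -157.3600 − 177.5778 = -334.9378°; wrapped into (−180°, 180°]: 25.0622°.
θ = atan2( sin Δλ · cos φ₂ , cos φ₁ · sin φ₂ − sin φ₁ · cos φ₂ · cos Δλ )
  = atan2(0.41216, 0.80976) = 26.976° → normalised to [0°, 360°): 26.976°.

27.0°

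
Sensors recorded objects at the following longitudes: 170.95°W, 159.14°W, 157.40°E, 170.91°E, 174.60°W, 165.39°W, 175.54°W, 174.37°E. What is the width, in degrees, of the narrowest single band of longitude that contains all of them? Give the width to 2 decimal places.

43.46°

Sort the longitudes: -175.54°, -174.60°, -170.95°, -165.39°, -159.14°, +157.40°, +170.91°, +174.37°.
Eastward gaps between consecutive values (wrapping around): 0.94°, 3.65°, 5.56°, 6.25°, 316.54°, 13.51°, 3.46°, 10.09°.
Largest gap = 316.54° ⇒ minimal covering band is its complement: 360° − 316.54° = 43.46°.
Band runs from +157.40° eastward to -159.14°, crossing the antimeridian.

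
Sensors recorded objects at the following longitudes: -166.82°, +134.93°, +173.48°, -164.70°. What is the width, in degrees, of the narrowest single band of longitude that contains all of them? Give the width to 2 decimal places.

Sort the longitudes: -166.82°, -164.70°, +134.93°, +173.48°.
Eastward gaps between consecutive values (wrapping around): 2.12°, 299.63°, 38.55°, 19.70°.
Largest gap = 299.63° ⇒ minimal covering band is its complement: 360° − 299.63° = 60.37°.
Band runs from +134.93° eastward to -164.70°, crossing the antimeridian.

60.37°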